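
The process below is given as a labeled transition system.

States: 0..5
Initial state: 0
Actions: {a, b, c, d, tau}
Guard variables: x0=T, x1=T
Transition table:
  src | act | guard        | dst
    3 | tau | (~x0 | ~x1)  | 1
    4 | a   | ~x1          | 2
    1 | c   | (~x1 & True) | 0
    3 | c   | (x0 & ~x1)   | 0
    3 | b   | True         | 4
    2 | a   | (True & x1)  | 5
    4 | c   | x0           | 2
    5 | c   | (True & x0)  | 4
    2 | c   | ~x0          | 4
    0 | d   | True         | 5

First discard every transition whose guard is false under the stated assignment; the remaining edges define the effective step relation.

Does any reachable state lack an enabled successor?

Answer: DEADLOCK-FREE

Working:
Reach set: {0,2,4,5}
  0: d→5  [deg 1]
  2: a→5  [deg 1]
  4: c→2  [deg 1]
  5: c→4  [deg 1]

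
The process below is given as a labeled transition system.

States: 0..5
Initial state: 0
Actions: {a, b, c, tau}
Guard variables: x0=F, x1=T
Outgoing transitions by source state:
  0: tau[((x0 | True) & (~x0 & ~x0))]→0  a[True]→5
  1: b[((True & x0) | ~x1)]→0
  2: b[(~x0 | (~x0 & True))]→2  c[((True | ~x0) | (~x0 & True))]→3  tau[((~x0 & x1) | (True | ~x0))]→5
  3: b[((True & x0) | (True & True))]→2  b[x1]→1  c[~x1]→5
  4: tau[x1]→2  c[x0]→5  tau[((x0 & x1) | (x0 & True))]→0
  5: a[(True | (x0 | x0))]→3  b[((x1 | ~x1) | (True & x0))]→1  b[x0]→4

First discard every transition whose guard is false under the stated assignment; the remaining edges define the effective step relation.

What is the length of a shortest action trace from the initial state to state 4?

Layered search for 4:
  Layer 0: {0}
  Layer 1: {5}
  Layer 2: {1,3}
  Layer 3: {2}
4 never appears.

Answer: UNREACHABLE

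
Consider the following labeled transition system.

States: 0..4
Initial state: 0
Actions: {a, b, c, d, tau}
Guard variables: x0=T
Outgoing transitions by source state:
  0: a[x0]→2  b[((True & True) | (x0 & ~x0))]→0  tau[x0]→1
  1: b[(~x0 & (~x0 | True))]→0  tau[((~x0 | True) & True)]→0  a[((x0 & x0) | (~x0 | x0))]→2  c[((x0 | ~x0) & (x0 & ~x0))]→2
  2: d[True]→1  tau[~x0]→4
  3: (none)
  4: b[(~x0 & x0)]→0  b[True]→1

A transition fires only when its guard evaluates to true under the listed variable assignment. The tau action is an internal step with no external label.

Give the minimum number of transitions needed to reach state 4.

Answer: UNREACHABLE

Working:
Breadth-first toward 4:
  L0 = {0}
  L1 = {1,2}
4 never appears.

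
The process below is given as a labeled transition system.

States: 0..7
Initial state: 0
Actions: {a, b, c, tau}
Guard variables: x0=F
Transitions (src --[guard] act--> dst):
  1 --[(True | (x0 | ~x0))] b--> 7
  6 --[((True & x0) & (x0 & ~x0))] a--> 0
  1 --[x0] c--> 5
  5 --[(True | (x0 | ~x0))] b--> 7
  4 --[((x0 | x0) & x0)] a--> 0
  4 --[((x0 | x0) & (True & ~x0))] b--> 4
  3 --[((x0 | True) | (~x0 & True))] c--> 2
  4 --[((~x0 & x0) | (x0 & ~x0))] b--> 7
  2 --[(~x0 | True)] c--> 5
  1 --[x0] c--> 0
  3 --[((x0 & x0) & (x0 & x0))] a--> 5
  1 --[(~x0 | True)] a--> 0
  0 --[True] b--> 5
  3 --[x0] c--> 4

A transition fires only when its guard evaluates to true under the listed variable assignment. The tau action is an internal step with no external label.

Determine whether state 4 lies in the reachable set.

Guard filter leaves 6 enabled edge(s).
depth 0: {0}
depth 1: {5}  total {0,5}
depth 2: {7}  total {0,5,7}
R = {0,5,7}

Answer: UNREACHABLE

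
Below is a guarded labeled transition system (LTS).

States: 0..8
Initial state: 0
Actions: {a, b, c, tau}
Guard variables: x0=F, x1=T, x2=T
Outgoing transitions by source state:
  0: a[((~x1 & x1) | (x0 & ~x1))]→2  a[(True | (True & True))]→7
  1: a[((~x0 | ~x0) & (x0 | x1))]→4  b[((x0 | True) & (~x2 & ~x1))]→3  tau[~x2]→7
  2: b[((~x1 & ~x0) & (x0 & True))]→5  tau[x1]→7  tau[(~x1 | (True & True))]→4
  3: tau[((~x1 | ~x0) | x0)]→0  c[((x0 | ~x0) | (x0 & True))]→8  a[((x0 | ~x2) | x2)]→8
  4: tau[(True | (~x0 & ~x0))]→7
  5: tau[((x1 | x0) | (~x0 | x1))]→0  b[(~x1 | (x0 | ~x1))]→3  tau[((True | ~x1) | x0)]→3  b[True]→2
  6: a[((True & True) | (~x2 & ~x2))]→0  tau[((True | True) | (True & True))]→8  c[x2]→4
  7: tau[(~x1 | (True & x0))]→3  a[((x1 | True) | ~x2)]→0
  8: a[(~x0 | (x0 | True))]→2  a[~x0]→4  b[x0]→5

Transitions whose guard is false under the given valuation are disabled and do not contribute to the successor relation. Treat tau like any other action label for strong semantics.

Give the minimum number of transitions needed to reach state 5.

Answer: UNREACHABLE

Working:
Layered search for 5:
  Layer 0: {0}
  Layer 1: {7}
5 never appears.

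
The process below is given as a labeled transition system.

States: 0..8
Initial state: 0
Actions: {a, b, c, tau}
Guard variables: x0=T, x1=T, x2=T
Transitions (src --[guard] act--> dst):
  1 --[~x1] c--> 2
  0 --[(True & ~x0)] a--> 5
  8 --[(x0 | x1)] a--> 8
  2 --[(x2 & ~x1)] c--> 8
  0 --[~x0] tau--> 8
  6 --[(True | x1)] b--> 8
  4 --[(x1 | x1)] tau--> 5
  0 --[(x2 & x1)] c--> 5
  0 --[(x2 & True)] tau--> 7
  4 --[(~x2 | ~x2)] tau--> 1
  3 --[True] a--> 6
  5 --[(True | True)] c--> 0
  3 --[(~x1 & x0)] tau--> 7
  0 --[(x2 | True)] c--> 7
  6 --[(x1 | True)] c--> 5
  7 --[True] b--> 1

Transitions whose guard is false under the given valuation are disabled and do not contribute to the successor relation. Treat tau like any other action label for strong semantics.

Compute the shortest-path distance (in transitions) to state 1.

Answer: 2

Working:
Layered search for 1:
  depth 0: {0}
  depth 1: {5,7}
  depth 2: {1}
depth(1)=2, e.g. c·b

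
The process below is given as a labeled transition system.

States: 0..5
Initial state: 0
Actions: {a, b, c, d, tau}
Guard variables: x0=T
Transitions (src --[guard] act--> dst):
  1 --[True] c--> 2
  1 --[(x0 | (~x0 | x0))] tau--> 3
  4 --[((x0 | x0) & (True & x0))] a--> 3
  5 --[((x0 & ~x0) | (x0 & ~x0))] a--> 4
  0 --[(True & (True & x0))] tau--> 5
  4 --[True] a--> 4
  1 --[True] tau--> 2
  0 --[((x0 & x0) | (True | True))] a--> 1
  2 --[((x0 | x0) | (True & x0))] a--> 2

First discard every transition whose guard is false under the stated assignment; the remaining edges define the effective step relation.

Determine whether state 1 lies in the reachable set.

Guard filter leaves 8 enabled edge(s).
L0 = {0}
L1 = {1,5}  now seen {0,1,5}
L2 = {2,3}  now seen {0,1,2,3,5}
Reachable = {0,1,2,3,5}
Path to 1: a

Answer: REACHABLE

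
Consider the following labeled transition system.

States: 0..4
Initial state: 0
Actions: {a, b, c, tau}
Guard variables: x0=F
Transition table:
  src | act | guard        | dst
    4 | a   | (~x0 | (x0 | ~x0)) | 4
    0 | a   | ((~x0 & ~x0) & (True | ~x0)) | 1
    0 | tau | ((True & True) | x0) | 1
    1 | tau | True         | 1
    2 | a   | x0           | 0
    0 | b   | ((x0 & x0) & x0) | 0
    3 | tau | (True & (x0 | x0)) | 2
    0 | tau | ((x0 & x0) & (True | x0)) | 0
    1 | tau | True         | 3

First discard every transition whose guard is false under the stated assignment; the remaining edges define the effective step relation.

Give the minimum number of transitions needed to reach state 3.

Answer: 2

Analysis:
Breadth-first toward 3:
  L0 = {0}
  L1 = {1}
  L2 = {3}
first hit 3 at d=2 via a·tau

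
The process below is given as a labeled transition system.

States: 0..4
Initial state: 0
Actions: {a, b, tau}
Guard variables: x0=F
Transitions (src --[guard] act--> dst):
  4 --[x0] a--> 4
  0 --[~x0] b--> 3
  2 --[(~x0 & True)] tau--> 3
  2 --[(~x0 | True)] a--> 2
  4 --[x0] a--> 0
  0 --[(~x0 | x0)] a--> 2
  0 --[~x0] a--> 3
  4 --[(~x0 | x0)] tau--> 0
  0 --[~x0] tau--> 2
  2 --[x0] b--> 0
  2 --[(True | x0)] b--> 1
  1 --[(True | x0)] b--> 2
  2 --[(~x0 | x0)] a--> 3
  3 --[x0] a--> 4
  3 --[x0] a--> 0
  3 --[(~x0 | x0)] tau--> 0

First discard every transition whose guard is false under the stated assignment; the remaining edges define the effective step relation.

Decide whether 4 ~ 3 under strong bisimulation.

Answer: BISIMILAR

Analysis:
Refine partition for ~:
  π0 = {{0,1,2,3,4}}
  π1 = {{0,2},{1},{3,4}}
  π2 = {{0},{1},{2},{3,4}}
4 equivalence class(es) (converged in 3)
class of 4: {3,4}; class of 3: {3,4}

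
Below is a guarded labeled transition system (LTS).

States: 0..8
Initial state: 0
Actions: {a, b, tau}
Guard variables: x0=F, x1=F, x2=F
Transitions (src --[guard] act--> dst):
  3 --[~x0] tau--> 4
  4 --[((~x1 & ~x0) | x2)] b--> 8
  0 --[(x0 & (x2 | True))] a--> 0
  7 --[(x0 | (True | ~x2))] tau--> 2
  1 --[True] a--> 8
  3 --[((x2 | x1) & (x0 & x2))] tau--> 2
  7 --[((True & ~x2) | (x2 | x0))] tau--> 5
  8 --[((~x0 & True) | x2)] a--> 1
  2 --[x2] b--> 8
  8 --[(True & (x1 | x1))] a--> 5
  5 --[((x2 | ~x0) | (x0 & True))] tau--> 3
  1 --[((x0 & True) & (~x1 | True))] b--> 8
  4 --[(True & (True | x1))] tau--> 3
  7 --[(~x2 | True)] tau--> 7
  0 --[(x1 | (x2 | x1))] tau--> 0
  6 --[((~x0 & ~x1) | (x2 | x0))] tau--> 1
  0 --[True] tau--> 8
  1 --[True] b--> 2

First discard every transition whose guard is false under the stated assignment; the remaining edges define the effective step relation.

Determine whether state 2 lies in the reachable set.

Guard filter leaves 12 enabled edge(s).
depth 0: {0}
depth 1: {8}  cumulative {0,8}
depth 2: {1}  cumulative {0,1,8}
depth 3: {2}  cumulative {0,1,2,8}
Reach set: {0,1,2,8}
Path to 2: tau·a·b

Answer: REACHABLE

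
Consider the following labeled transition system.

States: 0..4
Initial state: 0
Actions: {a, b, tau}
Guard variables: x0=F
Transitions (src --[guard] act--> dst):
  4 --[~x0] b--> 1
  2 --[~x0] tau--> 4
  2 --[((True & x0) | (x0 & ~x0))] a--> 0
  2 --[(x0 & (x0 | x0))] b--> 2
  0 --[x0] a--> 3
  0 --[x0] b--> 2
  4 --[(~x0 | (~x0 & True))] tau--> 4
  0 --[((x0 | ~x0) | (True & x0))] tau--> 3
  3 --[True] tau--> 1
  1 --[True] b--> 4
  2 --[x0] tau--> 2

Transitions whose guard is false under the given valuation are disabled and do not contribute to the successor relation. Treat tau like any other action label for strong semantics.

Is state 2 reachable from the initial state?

Answer: UNREACHABLE

Working:
6 transition(s) survive guard evaluation.
L0 = {0}
L1 = {3}  total {0,3}
L2 = {1}  total {0,1,3}
L3 = {4}  total {0,1,3,4}
Reachable = {0,1,3,4}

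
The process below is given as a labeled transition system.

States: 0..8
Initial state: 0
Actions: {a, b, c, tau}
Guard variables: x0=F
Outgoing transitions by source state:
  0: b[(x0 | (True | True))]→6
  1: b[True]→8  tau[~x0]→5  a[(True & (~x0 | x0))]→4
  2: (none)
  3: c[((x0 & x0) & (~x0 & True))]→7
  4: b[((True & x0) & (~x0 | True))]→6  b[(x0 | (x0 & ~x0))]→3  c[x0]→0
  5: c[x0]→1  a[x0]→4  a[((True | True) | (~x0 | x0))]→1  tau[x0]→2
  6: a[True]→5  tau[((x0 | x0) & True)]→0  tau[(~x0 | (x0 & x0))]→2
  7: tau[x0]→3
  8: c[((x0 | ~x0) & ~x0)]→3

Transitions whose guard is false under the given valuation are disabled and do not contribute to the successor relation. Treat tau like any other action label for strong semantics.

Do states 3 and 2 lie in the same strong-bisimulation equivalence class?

Answer: BISIMILAR

Trace:
Bisimulation quotient by refinement:
  round 0: {{0,1,2,3,4,5,6,7,8}}
  round 1: {{0},{1},{2,3,4,7},{5},{6},{8}}
stable after 2 split(s): 6 block(s)
class of 3: {2,3,4,7}; class of 2: {2,3,4,7}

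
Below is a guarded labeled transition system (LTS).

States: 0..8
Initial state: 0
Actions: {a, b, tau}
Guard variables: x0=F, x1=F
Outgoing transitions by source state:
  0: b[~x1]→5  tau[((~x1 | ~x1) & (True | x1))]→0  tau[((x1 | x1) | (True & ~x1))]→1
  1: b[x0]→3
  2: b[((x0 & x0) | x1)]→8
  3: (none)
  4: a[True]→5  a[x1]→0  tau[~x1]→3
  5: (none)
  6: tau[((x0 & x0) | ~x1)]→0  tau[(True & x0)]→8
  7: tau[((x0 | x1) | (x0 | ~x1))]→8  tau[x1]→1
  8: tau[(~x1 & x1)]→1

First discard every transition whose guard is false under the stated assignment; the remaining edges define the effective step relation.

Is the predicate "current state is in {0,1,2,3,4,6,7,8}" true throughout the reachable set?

Inv-set: {0,1,2,3,4,6,7,8}
Reachable = {0,1,5}
  0: ok
  1: ok
  5: ✗ unsafe
witness against invariant: b → 5

Answer: INVARIANT VIOLATED at state 5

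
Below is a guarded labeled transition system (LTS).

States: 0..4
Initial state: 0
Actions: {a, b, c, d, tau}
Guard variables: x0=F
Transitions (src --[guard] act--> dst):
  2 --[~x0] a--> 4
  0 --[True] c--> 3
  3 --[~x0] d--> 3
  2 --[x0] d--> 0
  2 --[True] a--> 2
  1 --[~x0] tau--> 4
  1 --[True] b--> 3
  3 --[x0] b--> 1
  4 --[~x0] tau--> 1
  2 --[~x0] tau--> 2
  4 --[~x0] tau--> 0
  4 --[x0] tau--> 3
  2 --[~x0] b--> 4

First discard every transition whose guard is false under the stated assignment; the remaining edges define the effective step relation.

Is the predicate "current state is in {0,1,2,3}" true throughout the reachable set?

Inv-set: {0,1,2,3}
Reachable = {0,3}
  0: ✓
  3: ✓

Answer: INVARIANT HOLDS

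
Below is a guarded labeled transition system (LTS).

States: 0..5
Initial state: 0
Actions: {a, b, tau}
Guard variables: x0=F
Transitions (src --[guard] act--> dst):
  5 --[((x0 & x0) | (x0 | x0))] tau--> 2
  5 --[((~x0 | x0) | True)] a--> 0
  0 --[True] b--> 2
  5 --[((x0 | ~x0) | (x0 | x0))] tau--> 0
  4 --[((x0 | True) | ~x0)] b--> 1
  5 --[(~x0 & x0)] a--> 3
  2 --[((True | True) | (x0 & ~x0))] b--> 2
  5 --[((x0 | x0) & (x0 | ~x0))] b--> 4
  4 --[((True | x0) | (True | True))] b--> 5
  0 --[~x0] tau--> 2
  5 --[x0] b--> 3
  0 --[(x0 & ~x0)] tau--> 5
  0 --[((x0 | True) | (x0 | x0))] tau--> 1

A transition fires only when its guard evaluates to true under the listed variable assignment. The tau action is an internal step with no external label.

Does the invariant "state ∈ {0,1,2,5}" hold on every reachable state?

Inv-set: {0,1,2,5}
Reachable = {0,1,2}
  0: ok
  1: ok
  2: ok

Answer: INVARIANT HOLDS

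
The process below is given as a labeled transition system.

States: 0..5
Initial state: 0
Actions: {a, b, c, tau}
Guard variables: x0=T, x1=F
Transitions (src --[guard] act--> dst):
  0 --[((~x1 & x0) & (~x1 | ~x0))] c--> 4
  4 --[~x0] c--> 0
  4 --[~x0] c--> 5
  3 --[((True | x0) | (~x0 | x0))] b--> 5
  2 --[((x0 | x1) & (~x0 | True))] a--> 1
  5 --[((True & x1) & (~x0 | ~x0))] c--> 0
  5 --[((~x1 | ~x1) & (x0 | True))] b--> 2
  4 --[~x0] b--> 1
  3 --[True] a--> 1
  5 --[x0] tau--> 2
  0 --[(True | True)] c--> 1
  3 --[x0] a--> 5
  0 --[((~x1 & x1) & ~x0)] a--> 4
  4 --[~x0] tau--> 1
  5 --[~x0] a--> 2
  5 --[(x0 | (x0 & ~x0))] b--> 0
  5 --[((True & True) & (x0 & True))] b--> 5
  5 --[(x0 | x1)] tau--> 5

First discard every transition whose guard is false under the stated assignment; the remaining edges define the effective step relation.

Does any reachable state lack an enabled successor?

R = {0,1,4}
  0: c→1  c→4  [2 exit(s)]
  1: ∅  [deadlock]
  4: ∅  [deadlock]
trace reaching 1: c

Answer: DEADLOCK at state 1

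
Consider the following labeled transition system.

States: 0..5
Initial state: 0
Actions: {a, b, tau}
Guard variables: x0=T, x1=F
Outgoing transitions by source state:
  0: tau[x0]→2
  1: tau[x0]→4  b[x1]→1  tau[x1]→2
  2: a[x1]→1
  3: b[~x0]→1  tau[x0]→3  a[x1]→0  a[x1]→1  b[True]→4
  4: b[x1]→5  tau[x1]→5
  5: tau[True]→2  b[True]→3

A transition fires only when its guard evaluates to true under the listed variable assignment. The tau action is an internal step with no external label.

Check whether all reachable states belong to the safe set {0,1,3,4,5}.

Inv-set: {0,1,3,4,5}
Reachable = {0,2}
  0: safe
  2: VIOLATES
counterexample path to 2: tau

Answer: INVARIANT VIOLATED at state 2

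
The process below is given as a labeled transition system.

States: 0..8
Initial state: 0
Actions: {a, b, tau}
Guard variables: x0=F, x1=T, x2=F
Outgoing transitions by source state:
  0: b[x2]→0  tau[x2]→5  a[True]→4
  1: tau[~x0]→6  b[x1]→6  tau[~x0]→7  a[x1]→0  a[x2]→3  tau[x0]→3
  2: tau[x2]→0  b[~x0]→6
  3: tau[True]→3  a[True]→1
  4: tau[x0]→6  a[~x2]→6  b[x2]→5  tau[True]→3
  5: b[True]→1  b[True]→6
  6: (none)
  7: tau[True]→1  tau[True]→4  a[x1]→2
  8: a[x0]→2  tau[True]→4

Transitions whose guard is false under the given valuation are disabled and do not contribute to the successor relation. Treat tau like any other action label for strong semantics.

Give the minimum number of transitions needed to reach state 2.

Answer: 5

Analysis:
BFS to 2:
  L0 = {0}
  L1 = {4}
  L2 = {3,6}
  L3 = {1}
  L4 = {7}
  L5 = {2}
2 enters at depth 5; path a·tau·a·tau·a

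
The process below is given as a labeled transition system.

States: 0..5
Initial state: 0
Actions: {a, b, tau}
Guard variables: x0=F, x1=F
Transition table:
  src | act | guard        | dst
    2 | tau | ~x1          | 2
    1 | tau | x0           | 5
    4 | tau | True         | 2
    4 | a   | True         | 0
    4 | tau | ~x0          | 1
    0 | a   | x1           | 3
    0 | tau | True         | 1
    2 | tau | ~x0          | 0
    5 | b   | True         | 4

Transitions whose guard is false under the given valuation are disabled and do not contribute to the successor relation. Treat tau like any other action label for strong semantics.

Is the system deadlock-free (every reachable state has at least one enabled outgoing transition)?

Answer: DEADLOCK at state 1

Trace:
Reachable = {0,1}
  0: tau→1  [deg 1]
  1: ∅  [STUCK]
trace reaching 1: tau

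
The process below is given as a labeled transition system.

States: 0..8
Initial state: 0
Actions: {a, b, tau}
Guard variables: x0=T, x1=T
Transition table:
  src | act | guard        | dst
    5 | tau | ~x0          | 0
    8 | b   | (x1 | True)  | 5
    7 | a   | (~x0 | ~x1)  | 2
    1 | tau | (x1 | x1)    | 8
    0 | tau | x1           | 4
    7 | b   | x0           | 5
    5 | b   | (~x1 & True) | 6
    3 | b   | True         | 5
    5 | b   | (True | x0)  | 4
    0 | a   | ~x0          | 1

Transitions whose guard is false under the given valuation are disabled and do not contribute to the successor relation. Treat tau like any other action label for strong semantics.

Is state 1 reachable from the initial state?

6 transition(s) survive guard evaluation.
depth 0: {0}
depth 1: {4}  now seen {0,4}
Reachable = {0,4}

Answer: UNREACHABLE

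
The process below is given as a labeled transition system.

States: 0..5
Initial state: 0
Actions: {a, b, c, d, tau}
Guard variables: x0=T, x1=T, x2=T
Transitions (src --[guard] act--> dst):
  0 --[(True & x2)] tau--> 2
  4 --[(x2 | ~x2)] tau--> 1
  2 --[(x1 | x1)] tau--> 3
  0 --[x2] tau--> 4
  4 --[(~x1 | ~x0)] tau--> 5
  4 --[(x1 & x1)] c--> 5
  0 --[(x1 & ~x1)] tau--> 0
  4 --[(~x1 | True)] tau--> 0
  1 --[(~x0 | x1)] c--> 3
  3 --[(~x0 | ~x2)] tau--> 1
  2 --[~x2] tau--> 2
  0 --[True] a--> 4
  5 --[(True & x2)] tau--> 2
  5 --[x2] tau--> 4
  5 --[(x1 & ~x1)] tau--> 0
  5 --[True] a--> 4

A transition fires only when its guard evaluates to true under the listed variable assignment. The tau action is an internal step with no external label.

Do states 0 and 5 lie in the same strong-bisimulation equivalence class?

Compute ~ classes (split until stable):
  round 0: {{0,1,2,3,4,5}}
  round 1: {{0,5},{1},{2},{3},{4}}
stable after 2 split(s): 5 block(s)
[0]={0,5}  [5]={0,5}

Answer: BISIMILAR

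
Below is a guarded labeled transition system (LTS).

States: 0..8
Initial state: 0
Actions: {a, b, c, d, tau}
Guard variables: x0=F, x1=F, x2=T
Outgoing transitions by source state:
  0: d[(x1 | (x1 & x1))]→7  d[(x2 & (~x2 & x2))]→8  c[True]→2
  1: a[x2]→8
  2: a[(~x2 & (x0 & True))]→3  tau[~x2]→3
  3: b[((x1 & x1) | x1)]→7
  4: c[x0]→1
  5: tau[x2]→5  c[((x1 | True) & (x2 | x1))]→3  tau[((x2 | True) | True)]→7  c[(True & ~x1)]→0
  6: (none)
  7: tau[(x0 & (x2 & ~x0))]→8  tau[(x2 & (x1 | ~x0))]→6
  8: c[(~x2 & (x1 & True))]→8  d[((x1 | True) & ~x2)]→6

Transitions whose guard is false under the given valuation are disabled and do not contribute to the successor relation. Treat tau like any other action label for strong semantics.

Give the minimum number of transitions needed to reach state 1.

Answer: UNREACHABLE

Analysis:
Breadth-first toward 1:
  Layer 0: {0}
  Layer 1: {2}
1 never appears.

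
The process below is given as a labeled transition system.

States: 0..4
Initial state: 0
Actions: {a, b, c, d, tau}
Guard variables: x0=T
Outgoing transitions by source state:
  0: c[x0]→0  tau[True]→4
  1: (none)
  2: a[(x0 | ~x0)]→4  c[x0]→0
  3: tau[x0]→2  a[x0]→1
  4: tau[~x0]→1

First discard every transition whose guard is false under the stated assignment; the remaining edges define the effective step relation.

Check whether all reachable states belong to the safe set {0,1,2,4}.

Inv-set: {0,1,2,4}
R = {0,4}
  0: ok
  4: ok

Answer: INVARIANT HOLDS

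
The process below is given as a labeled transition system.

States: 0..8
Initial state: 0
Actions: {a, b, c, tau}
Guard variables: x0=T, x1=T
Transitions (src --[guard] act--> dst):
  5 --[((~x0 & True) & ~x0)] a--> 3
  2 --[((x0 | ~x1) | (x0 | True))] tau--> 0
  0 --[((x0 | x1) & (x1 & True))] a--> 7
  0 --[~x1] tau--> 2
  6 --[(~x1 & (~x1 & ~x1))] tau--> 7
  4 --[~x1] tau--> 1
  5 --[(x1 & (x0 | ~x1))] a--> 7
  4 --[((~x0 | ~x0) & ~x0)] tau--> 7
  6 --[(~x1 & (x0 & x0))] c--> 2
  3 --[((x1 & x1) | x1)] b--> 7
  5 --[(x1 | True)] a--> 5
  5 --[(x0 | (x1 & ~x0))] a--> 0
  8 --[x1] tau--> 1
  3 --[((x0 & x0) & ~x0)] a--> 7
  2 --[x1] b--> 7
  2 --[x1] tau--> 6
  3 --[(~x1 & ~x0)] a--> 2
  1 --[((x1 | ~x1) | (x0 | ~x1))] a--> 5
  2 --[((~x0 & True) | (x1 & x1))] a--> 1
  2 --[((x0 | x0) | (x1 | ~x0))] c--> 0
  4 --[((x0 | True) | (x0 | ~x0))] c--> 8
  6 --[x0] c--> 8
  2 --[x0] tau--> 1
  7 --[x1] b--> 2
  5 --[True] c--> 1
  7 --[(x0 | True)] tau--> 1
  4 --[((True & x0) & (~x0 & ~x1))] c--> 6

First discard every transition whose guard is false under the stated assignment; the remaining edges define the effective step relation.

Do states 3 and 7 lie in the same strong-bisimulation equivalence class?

Answer: NOT BISIMILAR

Trace:
Bisimulation quotient by refinement:
  round 0: {{0,1,2,3,4,5,6,7,8}}
  round 1: {{0,1},{2},{3},{4,6},{5},{7},{8}}
  round 2: {{0},{1},{2},{3},{4,6},{5},{7},{8}}
stable after 3 split(s): 8 block(s)
[3]={3}  [7]={7}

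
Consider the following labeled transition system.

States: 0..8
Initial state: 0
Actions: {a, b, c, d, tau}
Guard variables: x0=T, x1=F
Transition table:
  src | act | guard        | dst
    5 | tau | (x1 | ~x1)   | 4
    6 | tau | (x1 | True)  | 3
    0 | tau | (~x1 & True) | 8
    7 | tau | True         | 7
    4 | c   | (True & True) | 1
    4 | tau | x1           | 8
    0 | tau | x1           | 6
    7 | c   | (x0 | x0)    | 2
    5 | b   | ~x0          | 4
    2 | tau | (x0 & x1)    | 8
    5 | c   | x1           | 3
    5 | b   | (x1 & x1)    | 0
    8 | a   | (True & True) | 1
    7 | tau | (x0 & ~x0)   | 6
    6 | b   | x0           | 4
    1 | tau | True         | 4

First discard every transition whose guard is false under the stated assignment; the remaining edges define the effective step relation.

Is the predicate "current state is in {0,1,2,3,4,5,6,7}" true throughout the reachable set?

Inv-set: {0,1,2,3,4,5,6,7}
Reachable = {0,1,4,8}
  0: ✓
  1: ✓
  4: ✓
  8: outside
counterexample path to 8: tau

Answer: INVARIANT VIOLATED at state 8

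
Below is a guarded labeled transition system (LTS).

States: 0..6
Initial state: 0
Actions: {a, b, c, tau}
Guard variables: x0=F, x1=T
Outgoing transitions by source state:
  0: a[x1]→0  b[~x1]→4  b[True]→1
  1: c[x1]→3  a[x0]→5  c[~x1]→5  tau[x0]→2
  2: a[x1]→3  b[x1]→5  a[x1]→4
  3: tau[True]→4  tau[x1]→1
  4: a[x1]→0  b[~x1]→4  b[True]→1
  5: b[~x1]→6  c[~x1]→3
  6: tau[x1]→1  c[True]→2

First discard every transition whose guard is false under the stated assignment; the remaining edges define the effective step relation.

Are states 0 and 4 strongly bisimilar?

Refine partition for ~:
  π0 = {{0,1,2,3,4,5,6}}
  π1 = {{0,2,4},{1},{3},{5},{6}}
  π2 = {{0,4},{1},{2},{3},{5},{6}}
6 equivalence class(es) (converged in 3)
[0]={0,4}  [4]={0,4}

Answer: BISIMILAR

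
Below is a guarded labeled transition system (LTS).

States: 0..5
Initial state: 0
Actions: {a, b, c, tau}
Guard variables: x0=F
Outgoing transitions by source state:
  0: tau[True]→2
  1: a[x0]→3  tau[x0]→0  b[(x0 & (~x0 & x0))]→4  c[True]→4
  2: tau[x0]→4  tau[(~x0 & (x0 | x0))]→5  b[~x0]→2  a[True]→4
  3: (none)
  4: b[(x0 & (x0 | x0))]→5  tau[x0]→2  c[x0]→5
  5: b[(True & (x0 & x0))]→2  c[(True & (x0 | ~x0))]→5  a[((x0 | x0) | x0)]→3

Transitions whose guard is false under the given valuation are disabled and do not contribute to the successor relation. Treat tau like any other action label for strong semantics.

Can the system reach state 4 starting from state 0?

Answer: REACHABLE

Trace:
Guard filter leaves 5 enabled edge(s).
depth 0: {0}
depth 1: {2}  now seen {0,2}
depth 2: {4}  now seen {0,2,4}
Reach set: {0,2,4}
trace reaching 4: tau·a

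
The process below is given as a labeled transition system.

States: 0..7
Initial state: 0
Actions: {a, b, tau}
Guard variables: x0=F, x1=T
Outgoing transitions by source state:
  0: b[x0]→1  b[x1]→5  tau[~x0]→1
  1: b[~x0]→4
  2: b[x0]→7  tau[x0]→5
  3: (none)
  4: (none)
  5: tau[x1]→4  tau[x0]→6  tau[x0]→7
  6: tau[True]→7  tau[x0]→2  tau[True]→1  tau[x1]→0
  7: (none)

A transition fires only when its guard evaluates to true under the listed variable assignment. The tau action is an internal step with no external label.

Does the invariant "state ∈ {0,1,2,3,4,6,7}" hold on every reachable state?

Inv-set: {0,1,2,3,4,6,7}
R = {0,1,4,5}
  0: safe
  1: safe
  4: safe
  5: outside
witness against invariant: b → 5

Answer: INVARIANT VIOLATED at state 5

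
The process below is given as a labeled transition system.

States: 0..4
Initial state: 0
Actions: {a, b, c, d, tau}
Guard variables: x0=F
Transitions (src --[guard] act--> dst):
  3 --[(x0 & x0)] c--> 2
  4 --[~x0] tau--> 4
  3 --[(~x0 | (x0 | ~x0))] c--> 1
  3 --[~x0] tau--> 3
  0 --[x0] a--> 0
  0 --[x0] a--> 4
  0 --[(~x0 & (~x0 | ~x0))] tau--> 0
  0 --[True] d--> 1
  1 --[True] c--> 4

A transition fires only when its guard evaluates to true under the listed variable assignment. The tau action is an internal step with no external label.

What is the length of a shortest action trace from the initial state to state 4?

Answer: 2

Analysis:
Layered search for 4:
  depth 0: {0}
  depth 1: {1}
  depth 2: {4}
depth(4)=2, e.g. d·c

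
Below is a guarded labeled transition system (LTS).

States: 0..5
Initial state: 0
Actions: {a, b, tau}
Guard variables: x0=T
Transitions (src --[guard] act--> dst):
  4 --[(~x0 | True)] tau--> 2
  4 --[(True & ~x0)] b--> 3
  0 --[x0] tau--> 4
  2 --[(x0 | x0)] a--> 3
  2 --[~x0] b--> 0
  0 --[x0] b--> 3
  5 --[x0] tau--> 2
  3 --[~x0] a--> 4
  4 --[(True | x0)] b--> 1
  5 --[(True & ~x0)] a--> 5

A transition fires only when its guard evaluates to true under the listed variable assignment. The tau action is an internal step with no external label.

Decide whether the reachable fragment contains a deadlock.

R = {0,1,2,3,4}
  0: b→3  tau→4  [2 exit(s)]
  1: ∅  [no exit]
  2: a→3  [1 exit(s)]
  3: ∅  [no exit]
  4: b→1  tau→2  [2 exit(s)]
witness 1: tau·b

Answer: DEADLOCK at state 1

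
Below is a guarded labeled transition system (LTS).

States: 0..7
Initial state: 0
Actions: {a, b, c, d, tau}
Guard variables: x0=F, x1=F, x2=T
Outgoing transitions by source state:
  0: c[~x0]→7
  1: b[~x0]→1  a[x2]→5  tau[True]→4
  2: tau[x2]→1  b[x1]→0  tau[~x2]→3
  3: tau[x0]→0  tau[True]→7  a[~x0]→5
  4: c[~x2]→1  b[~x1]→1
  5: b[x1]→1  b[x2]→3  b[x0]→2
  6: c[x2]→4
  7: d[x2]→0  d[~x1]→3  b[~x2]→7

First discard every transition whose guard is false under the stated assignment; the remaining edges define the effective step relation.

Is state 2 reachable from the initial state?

Answer: UNREACHABLE

Trace:
12 transition(s) survive guard evaluation.
L0 = {0}
L1 = {7}  total {0,7}
L2 = {3}  total {0,3,7}
L3 = {5}  total {0,3,5,7}
Reachable = {0,3,5,7}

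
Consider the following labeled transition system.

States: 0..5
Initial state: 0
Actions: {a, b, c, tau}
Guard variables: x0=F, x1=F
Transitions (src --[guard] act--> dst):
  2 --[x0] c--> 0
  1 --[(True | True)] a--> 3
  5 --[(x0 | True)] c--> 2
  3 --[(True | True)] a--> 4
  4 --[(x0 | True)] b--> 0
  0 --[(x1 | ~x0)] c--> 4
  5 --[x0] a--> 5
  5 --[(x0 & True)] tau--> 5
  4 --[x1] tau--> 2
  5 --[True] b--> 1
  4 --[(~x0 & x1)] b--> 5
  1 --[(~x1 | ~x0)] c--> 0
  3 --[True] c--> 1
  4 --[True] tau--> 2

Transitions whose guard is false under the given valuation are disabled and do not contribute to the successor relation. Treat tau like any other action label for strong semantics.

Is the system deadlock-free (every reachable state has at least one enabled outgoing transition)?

Reach set: {0,2,4}
  0: c→4  [1 out]
  2: ∅  [no exit]
  4: b→0  tau→2  [2 out]
Path to 2: c·tau

Answer: DEADLOCK at state 2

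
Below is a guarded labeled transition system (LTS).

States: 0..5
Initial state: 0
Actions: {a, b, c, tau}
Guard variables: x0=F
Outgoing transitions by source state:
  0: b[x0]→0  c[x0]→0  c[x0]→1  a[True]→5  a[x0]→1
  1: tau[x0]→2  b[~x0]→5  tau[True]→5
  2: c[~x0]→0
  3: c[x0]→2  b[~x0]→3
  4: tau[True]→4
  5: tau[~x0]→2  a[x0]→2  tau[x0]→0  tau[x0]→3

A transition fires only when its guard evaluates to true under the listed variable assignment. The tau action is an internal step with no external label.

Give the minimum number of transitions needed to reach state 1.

Answer: UNREACHABLE

Analysis:
Layered search for 1:
  Layer 0: {0}
  Layer 1: {5}
  Layer 2: {2}
1 never appears.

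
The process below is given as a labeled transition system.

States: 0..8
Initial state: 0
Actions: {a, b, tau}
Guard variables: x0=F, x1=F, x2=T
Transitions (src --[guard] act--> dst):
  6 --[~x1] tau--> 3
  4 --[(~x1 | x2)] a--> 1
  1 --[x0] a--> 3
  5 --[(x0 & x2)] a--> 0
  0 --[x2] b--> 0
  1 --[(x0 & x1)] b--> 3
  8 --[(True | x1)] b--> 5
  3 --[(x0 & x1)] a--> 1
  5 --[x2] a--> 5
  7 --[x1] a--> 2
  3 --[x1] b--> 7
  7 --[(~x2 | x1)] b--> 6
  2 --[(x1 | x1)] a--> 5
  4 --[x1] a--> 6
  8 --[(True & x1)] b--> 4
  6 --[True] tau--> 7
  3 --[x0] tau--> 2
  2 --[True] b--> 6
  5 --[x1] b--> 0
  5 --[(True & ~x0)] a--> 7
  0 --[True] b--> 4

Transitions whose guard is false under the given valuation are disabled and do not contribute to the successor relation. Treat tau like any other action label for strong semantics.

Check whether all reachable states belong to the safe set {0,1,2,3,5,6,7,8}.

Inv-set: {0,1,2,3,5,6,7,8}
R = {0,1,4}
  0: safe
  1: safe
  4: VIOLATES
counterexample path to 4: b

Answer: INVARIANT VIOLATED at state 4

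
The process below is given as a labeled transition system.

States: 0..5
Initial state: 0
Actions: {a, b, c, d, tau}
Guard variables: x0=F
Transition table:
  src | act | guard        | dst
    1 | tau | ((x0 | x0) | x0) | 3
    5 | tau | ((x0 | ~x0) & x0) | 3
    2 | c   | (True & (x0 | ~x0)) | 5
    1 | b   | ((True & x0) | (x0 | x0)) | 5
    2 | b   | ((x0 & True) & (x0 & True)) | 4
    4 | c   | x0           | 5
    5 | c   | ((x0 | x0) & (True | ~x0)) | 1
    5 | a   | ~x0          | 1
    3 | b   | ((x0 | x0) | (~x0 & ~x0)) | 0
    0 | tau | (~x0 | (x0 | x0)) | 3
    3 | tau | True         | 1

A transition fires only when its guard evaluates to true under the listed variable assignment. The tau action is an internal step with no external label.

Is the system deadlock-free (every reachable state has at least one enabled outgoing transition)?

R = {0,1,3}
  0: tau→3  [1 out]
  1: ∅  [STUCK]
  3: b→0  tau→1  [2 out]
Path to 1: tau·tau

Answer: DEADLOCK at state 1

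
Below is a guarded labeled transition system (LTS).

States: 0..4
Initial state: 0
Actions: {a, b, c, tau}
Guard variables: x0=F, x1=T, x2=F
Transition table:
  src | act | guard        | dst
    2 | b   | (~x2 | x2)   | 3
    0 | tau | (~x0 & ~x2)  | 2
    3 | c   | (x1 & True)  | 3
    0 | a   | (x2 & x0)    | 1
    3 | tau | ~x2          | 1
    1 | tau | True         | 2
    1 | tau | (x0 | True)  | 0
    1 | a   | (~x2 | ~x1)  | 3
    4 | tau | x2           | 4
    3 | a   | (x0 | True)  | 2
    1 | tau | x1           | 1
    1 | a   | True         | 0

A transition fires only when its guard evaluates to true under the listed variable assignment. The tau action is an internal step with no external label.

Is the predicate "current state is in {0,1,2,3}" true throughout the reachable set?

Answer: INVARIANT HOLDS

Trace:
Safe = {0,1,2,3}
Reachable = {0,1,2,3}
  0: safe
  1: safe
  2: safe
  3: safe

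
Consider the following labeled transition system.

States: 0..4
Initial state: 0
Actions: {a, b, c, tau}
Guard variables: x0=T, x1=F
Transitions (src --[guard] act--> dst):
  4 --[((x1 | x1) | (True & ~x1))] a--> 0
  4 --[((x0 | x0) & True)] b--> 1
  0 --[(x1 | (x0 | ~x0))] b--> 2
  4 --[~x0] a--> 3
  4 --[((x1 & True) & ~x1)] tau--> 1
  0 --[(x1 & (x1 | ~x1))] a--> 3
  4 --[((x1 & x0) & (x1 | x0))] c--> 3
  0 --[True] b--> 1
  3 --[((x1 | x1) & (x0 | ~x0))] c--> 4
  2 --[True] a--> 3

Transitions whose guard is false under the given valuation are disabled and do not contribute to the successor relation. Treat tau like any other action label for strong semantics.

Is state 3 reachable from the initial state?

Answer: REACHABLE

Trace:
After dropping false guards: 5 live edges.
depth 0: {0}
depth 1: {1,2}  total {0,1,2}
depth 2: {3}  total {0,1,2,3}
Reachable = {0,1,2,3}
trace reaching 3: b·a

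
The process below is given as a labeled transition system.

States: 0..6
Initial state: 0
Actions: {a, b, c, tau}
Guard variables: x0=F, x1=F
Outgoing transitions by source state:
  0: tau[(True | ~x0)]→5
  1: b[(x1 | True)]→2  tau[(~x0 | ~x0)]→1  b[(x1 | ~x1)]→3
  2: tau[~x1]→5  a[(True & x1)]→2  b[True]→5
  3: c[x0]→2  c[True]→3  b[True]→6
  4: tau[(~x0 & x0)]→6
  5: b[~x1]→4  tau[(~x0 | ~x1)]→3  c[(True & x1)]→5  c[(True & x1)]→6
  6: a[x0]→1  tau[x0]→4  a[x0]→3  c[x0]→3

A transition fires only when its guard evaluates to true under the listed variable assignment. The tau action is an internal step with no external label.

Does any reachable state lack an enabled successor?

Reachable = {0,3,4,5,6}
  0: tau→5  [deg 1]
  3: b→6  c→3  [deg 2]
  4: ∅  [deadlock]
  5: b→4  tau→3  [deg 2]
  6: ∅  [deadlock]
Path to 4: tau·b

Answer: DEADLOCK at state 4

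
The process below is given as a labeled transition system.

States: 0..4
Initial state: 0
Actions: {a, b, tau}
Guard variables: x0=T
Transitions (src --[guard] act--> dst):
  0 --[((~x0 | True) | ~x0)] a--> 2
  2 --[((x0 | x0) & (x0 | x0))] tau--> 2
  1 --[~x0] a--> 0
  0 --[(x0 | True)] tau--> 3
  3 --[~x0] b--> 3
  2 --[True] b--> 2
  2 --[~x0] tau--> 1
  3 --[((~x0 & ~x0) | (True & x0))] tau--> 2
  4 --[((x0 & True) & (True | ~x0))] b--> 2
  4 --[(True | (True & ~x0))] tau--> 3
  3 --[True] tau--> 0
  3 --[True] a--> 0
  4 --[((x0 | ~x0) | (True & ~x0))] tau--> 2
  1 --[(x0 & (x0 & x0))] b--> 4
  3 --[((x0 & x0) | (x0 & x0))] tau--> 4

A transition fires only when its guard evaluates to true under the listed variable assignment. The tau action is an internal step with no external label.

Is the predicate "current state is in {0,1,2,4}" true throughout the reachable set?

Answer: INVARIANT VIOLATED at state 3

Working:
Allowed set {0,1,2,4}
Reachable = {0,2,3,4}
  0: ok
  2: ok
  3: ✗ unsafe
  4: ok
witness against invariant: tau → 3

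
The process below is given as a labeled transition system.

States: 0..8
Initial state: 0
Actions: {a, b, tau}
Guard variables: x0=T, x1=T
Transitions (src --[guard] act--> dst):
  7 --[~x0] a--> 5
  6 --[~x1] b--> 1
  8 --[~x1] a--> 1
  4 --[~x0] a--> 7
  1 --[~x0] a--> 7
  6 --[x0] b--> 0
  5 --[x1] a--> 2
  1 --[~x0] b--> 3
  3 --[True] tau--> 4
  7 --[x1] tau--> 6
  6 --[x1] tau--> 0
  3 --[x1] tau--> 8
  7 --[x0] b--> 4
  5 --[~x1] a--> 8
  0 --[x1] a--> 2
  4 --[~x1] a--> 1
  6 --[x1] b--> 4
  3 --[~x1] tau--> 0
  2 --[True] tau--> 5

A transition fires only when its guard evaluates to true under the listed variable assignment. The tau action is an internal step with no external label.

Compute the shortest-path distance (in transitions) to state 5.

Breadth-first toward 5:
  depth 0: {0}
  depth 1: {2}
  depth 2: {5}
depth(5)=2, e.g. a·tau

Answer: 2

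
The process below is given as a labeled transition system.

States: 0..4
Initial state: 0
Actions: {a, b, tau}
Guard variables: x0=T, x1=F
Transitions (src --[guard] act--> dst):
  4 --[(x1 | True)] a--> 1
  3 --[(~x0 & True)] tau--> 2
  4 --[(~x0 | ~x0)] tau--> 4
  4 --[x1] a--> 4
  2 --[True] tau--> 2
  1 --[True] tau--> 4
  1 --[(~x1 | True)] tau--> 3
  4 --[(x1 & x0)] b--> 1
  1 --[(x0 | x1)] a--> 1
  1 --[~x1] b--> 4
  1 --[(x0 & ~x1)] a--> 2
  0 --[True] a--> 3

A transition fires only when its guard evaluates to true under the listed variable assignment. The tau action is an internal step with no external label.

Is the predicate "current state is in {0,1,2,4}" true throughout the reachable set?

Inv-set: {0,1,2,4}
R = {0,3}
  0: ✓
  3: VIOLATES
witness against invariant: a → 3

Answer: INVARIANT VIOLATED at state 3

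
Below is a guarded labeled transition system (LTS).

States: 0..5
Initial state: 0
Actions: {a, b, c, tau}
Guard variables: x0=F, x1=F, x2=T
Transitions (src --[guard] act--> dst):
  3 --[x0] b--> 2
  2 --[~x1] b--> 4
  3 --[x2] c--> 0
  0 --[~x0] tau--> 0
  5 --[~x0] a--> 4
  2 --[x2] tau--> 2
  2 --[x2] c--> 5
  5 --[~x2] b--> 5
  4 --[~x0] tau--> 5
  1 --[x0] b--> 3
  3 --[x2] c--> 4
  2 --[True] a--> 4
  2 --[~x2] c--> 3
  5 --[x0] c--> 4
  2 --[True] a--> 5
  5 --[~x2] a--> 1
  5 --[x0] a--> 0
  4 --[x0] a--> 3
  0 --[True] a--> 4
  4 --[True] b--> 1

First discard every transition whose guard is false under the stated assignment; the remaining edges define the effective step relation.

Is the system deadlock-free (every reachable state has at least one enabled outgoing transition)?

Reach set: {0,1,4,5}
  0: a→4  tau→0  [2 exit(s)]
  1: ∅  [STUCK]
  4: b→1  tau→5  [2 exit(s)]
  5: a→4  [1 exit(s)]
witness 1: a·b

Answer: DEADLOCK at state 1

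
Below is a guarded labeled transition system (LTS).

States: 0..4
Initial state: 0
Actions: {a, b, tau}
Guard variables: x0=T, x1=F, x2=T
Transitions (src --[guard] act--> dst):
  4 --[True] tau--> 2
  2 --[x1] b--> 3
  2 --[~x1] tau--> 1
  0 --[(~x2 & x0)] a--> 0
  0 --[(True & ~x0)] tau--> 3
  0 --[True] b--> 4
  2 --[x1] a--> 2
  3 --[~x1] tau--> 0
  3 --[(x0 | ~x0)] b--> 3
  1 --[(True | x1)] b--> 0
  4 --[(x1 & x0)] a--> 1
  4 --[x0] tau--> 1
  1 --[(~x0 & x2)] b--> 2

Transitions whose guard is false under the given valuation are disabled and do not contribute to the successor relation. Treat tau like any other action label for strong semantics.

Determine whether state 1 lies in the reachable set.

Answer: REACHABLE

Analysis:
After dropping false guards: 7 live edges.
depth 0: {0}
depth 1: {4}  now seen {0,4}
depth 2: {1,2}  now seen {0,1,2,4}
R = {0,1,2,4}
Path to 1: b·tau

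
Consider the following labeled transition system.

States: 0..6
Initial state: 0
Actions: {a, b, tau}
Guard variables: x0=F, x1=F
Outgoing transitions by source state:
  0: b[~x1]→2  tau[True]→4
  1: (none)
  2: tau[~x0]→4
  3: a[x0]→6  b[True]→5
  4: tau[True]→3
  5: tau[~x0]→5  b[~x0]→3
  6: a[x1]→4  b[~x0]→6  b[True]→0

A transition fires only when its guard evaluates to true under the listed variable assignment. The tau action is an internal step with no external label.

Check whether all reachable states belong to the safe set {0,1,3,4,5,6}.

Answer: INVARIANT VIOLATED at state 2

Working:
Inv-set: {0,1,3,4,5,6}
Reachable = {0,2,3,4,5}
  0: ok
  2: outside
  3: ok
  4: ok
  5: ok
reach 2 via b — violates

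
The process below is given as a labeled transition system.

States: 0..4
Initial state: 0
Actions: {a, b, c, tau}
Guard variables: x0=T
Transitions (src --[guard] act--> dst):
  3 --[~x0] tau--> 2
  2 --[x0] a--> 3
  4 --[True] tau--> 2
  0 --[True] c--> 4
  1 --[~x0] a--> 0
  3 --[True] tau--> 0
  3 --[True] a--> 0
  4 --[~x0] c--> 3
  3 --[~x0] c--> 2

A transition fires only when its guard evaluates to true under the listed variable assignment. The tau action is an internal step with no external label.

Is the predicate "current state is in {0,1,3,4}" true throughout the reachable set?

Answer: INVARIANT VIOLATED at state 2

Working:
Safe = {0,1,3,4}
R = {0,2,3,4}
  0: safe
  2: VIOLATES
  3: safe
  4: safe
reach 2 via c·tau — violates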